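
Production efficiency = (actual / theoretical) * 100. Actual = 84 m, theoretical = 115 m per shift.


Formula: Efficiency% = (Actual output / Theoretical output) * 100
Efficiency% = (84 / 115) * 100
Efficiency% = 0.730435 * 100 = 73.0435% ≈ 73.0%

73.0%


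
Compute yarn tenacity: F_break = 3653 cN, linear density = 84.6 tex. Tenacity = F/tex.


Formula: Tenacity = Breaking force / Linear density
Tenacity = 3653 cN / 84.6 tex
Tenacity = 43.18 cN/tex

43.18 cN/tex


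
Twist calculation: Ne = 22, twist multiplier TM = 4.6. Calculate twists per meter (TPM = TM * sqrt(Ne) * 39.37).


Formula: TPM = TM * sqrt(Ne) * 39.37
Step 1: sqrt(Ne) = sqrt(22) = 4.6904
Step 2: TM * sqrt(Ne) = 4.6 * 4.6904 = 21.5758
Step 3: TPM = 21.5758 * 39.37 = 849 twists/m

849 twists/m


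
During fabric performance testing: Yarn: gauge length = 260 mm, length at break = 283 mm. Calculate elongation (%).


Formula: Elongation (%) = ((L_break - L0) / L0) * 100
Step 1: Extension = 283 - 260 = 23 mm
Step 2: Elongation = (23 / 260) * 100
Step 3: Elongation = 0.088462 * 100 = 8.8462% ≈ 8.8%

8.8%


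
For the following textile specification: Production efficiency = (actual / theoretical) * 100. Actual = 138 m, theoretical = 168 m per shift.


Formula: Efficiency% = (Actual output / Theoretical output) * 100
Efficiency% = (138 / 168) * 100
Efficiency% = 0.821429 * 100 = 82.1429% ≈ 82.1%

82.1%


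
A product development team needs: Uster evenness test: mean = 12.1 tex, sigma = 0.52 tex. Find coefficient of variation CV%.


Formula: CV% = (standard deviation / mean) * 100
Step 1: Ratio = 0.52 / 12.1 = 0.042975
Step 2: CV% = 0.042975 * 100 = 4.2975% ≈ 4.3%

4.3%


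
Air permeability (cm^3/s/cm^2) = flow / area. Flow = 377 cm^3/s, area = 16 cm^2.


Formula: Air Permeability = Airflow / Test Area
AP = 377 cm^3/s / 16 cm^2
AP = 23.6 cm^3/s/cm^2

23.6 cm^3/s/cm^2


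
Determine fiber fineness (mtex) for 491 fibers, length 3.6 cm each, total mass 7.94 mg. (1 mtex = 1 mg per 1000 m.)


Formula: fineness (mtex) = mass (mg) / total length (km) = (mass_mg / total_length_m) * 1000
Step 1: Convert fiber length: 3.6 cm = 0.036 m
Step 2: Total fiber length = 491 * 0.036 = 17.676 m
Step 3: Linear density = 7.94 mg / 17.676 m = 0.4492 mg/m
Step 4: fineness = 0.4492 * 1000 = 449.2 mtex

449.2 mtex


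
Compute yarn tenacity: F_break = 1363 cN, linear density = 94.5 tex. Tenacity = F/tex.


Formula: Tenacity = Breaking force / Linear density
Tenacity = 1363 cN / 94.5 tex
Tenacity = 14.42 cN/tex

14.42 cN/tex


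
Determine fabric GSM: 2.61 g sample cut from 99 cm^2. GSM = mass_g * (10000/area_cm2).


Formula: GSM = mass_g / area_m2
Step 1: Convert area: 99 cm^2 = 99 / 10000 = 0.0099 m^2
Step 2: GSM = 2.61 g / 0.0099 m^2 = 263.6 g/m^2

263.6 g/m^2


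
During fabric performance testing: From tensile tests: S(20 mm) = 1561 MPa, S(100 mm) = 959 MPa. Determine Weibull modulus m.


Formula: m = ln(L1/L2) / ln(S2/S1)
Step 1: ln(L1/L2) = ln(20/100) = -1.60944
Step 2: S2/S1 = 959/1561 = 0.61435
Step 3: ln(S2/S1) = ln(0.61435) = -0.48719
Step 4: m = -1.60944 / -0.48719 = 3.30

3.30 (Weibull m)


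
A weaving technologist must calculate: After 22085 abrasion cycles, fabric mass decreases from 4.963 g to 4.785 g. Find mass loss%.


Formula: Mass loss% = ((m_before - m_after) / m_before) * 100
Step 1: Mass loss = 4.963 - 4.785 = 0.178 g
Step 2: Ratio = 0.178 / 4.963 = 0.0358654
Step 3: Mass loss% = 0.0358654 * 100 = 3.58654% ≈ 3.59%

3.59%


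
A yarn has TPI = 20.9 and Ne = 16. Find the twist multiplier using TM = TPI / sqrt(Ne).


Formula: TM = TPI / sqrt(Ne)
Step 1: sqrt(Ne) = sqrt(16) = 4
Step 2: TM = 20.9 / 4 = 5.23

5.23 TM


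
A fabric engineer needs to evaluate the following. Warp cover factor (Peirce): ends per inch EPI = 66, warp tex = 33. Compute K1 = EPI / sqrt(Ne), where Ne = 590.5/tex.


Formula: K1 = EPI / sqrt(Ne), with Ne = 590.5 / tex_warp
Step 1: Ne = 590.5 / 33 = 17.894
Step 2: sqrt(Ne) = sqrt(17.894) = 4.2301
Step 3: K1 = 66 / 4.2301 = 15.6

15.6


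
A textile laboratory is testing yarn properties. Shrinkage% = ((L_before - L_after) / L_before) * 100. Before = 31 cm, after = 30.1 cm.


Formula: Shrinkage% = ((L_before - L_after) / L_before) * 100
Step 1: Shrinkage = 31 - 30.1 = 0.9 cm
Step 2: Shrinkage% = (0.9 / 31) * 100
Step 3: Shrinkage% = 0.029032 * 100 = 2.9032% ≈ 2.9%

2.9%


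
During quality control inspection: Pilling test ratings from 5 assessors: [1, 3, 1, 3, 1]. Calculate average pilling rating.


Formula: Mean = sum / count
Sum = 1 + 3 + 1 + 3 + 1 = 9
Mean = 9 / 5 = 1.8

1.8


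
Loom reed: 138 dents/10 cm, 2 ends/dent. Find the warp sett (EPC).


Formula: EPC = (dents per 10 cm * ends per dent) / 10
Step 1: Total ends per 10 cm = 138 * 2 = 276
Step 2: EPC = 276 / 10 = 27.6 ends/cm

27.6 ends/cm


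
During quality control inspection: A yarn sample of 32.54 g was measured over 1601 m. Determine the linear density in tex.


Formula: Tex = (mass_g / length_m) * 1000
Substituting: Tex = (32.54 / 1601) * 1000
Intermediate: 32.54 / 1601 = 0.0203248 g/m
Tex = 0.0203248 * 1000 = 20.32 tex

20.32 tex


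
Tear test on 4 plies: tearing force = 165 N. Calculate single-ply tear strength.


Formula: Per-ply strength = Total force / Number of plies
Per-ply = 165 N / 4
Per-ply = 41.25 N

41.25 N


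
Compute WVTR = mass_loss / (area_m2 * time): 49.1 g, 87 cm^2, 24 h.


Formula: WVTR = mass_loss / (area * time)
Step 1: Convert area: 87 cm^2 = 0.0087 m^2
Step 2: WVTR = 49.1 g / (0.0087 m^2 * 24 h)
Step 3: WVTR = 49.1 / 0.2088 = 235.2 g/m^2/h

235.2 g/m^2/h


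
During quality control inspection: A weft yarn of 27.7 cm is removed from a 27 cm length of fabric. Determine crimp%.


Formula: Crimp% = ((L_yarn - L_fabric) / L_fabric) * 100
Step 1: Extension = 27.7 - 27 = 0.7 cm
Step 2: Crimp% = (0.7 / 27) * 100
Step 3: Crimp% = 0.025926 * 100 = 2.5926% ≈ 2.6%

2.6%


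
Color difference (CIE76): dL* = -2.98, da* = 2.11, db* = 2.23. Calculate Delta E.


Formula: Delta E = sqrt(dL*^2 + da*^2 + db*^2)
Step 1: dL*^2 = (-2.98)^2 = 8.8804
Step 2: da*^2 = 2.11^2 = 4.4521
Step 3: db*^2 = 2.23^2 = 4.9729
Step 4: Sum = 8.8804 + 4.4521 + 4.9729 = 18.3054
Step 5: Delta E = sqrt(18.3054) = 4.28

4.28 Delta E


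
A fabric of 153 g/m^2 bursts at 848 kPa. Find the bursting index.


Formula: Bursting Index = Bursting Strength / Fabric GSM
BI = 848 kPa / 153 g/m^2
BI = 5.542 kPa/(g/m^2)

5.542 kPa/(g/m^2)


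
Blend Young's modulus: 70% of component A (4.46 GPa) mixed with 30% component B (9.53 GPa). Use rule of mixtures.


Formula: Blend property = (fraction_A * property_A) + (fraction_B * property_B)
Step 1: Contribution A = 70/100 * 4.46 GPa = 3.122 GPa
Step 2: Contribution B = 30/100 * 9.53 GPa = 2.859 GPa
Step 3: Blend Young's modulus = 3.122 + 2.859 = 5.981 GPa

5.981 GPa


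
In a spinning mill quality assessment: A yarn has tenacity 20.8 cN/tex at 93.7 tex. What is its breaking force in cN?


Formula: Breaking force = Tenacity * Linear density
F = 20.8 cN/tex * 93.7 tex
F = 1948.96 cN

1948.96 cN


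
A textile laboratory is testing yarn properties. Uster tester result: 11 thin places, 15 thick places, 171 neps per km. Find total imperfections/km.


Formula: Total = thin places + thick places + neps
Total = 11 + 15 + 171
Total = 197 imperfections/km

197 imperfections/km


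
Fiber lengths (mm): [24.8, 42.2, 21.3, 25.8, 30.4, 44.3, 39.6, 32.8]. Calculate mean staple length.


Formula: Mean = sum of lengths / count
Sum = 24.8 + 42.2 + 21.3 + 25.8 + 30.4 + 44.3 + 39.6 + 32.8
Sum = 261.2 mm
Mean = 261.2 / 8 = 32.65 mm

32.65 mm


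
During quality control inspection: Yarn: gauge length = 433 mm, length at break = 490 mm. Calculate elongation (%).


Formula: Elongation (%) = ((L_break - L0) / L0) * 100
Step 1: Extension = 490 - 433 = 57 mm
Step 2: Elongation = (57 / 433) * 100
Step 3: Elongation = 0.13164 * 100 = 13.164% ≈ 13.2%

13.2%


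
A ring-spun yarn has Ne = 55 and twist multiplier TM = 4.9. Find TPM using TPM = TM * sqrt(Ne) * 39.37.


Formula: TPM = TM * sqrt(Ne) * 39.37
Step 1: sqrt(Ne) = sqrt(55) = 7.4162
Step 2: TM * sqrt(Ne) = 4.9 * 7.4162 = 36.3394
Step 3: TPM = 36.3394 * 39.37 = 1431 twists/m

1431 twists/m


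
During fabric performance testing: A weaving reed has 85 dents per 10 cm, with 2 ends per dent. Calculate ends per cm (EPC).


Formula: EPC = (dents per 10 cm * ends per dent) / 10
Step 1: Total ends per 10 cm = 85 * 2 = 170
Step 2: EPC = 170 / 10 = 17.0 ends/cm

17.0 ends/cm


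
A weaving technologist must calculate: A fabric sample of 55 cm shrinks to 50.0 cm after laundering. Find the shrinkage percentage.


Formula: Shrinkage% = ((L_before - L_after) / L_before) * 100
Step 1: Shrinkage = 55 - 50.0 = 5.0 cm
Step 2: Shrinkage% = (5.0 / 55) * 100
Step 3: Shrinkage% = 0.090909 * 100 = 9.0909% ≈ 9.1%

9.1%


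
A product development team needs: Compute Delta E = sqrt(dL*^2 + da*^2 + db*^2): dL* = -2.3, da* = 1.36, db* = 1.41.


Formula: Delta E = sqrt(dL*^2 + da*^2 + db*^2)
Step 1: dL*^2 = (-2.3)^2 = 5.29
Step 2: da*^2 = 1.36^2 = 1.8496
Step 3: db*^2 = 1.41^2 = 1.9881
Step 4: Sum = 5.29 + 1.8496 + 1.9881 = 9.1277
Step 5: Delta E = sqrt(9.1277) = 3.02

3.02 Delta E


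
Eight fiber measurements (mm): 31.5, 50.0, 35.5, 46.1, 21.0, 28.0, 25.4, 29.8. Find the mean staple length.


Formula: Mean = sum of lengths / count
Sum = 31.5 + 50.0 + 35.5 + 46.1 + 21.0 + 28.0 + 25.4 + 29.8
Sum = 267.3 mm
Mean = 267.3 / 8 = 33.41 mm

33.41 mm


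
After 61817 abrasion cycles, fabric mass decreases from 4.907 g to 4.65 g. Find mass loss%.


Formula: Mass loss% = ((m_before - m_after) / m_before) * 100
Step 1: Mass loss = 4.907 - 4.65 = 0.257 g
Step 2: Ratio = 0.257 / 4.907 = 0.0523742
Step 3: Mass loss% = 0.0523742 * 100 = 5.23742% ≈ 5.24%

5.24%


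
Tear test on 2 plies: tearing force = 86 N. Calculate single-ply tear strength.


Formula: Per-ply strength = Total force / Number of plies
Per-ply = 86 N / 2
Per-ply = 43 N

43 N


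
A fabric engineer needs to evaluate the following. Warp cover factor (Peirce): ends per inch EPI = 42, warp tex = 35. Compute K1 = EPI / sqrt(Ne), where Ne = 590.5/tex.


Formula: K1 = EPI / sqrt(Ne), with Ne = 590.5 / tex_warp
Step 1: Ne = 590.5 / 35 = 16.871
Step 2: sqrt(Ne) = sqrt(16.871) = 4.1074
Step 3: K1 = 42 / 4.1074 = 10.2

10.2


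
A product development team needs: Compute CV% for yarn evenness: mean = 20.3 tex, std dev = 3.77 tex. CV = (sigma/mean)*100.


Formula: CV% = (standard deviation / mean) * 100
Step 1: Ratio = 3.77 / 20.3 = 0.185714
Step 2: CV% = 0.185714 * 100 = 18.5714% ≈ 18.6%

18.6%


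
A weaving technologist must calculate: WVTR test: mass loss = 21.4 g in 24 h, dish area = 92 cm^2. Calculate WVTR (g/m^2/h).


Formula: WVTR = mass_loss / (area * time)
Step 1: Convert area: 92 cm^2 = 0.0092 m^2
Step 2: WVTR = 21.4 g / (0.0092 m^2 * 24 h)
Step 3: WVTR = 21.4 / 0.2208 = 96.9 g/m^2/h

96.9 g/m^2/h


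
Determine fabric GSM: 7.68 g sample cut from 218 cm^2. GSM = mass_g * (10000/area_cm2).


Formula: GSM = mass_g / area_m2
Step 1: Convert area: 218 cm^2 = 218 / 10000 = 0.0218 m^2
Step 2: GSM = 7.68 g / 0.0218 m^2 = 352.3 g/m^2

352.3 g/m^2


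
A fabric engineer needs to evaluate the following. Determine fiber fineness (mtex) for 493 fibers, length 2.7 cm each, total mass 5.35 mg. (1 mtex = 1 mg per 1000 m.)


Formula: fineness (mtex) = mass (mg) / total length (km) = (mass_mg / total_length_m) * 1000
Step 1: Convert fiber length: 2.7 cm = 0.027 m
Step 2: Total fiber length = 493 * 0.027 = 13.311 m
Step 3: Linear density = 5.35 mg / 13.311 m = 0.4019 mg/m
Step 4: fineness = 0.4019 * 1000 = 401.9 mtex

401.9 mtex


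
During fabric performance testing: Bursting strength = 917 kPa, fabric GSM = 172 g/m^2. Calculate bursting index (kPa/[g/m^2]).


Formula: Bursting Index = Bursting Strength / Fabric GSM
BI = 917 kPa / 172 g/m^2
BI = 5.331 kPa/(g/m^2)

5.331 kPa/(g/m^2)


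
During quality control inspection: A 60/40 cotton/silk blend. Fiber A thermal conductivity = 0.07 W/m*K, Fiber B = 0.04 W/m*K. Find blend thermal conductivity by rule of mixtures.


Formula: Blend property = (fraction_A * property_A) + (fraction_B * property_B)
Step 1: Contribution A = 60/100 * 0.07 W/m*K = 0.042 W/m*K
Step 2: Contribution B = 40/100 * 0.04 W/m*K = 0.016 W/m*K
Step 3: Blend thermal conductivity = 0.042 + 0.016 = 0.058 W/m*K

0.058 W/m*K


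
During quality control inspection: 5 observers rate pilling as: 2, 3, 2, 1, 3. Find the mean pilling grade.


Formula: Mean = sum / count
Sum = 2 + 3 + 2 + 1 + 3 = 11
Mean = 11 / 5 = 2.2

2.2


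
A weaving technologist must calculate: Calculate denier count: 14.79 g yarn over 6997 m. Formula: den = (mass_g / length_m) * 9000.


Formula: den = (mass_g / length_m) * 9000
Substituting: den = (14.79 / 6997) * 9000
Intermediate: 14.79 / 6997 = 0.00211376 g/m
den = 0.00211376 * 9000 = 19.0 denier

19.0 denier


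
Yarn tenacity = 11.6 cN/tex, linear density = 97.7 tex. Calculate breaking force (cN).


Formula: Breaking force = Tenacity * Linear density
F = 11.6 cN/tex * 97.7 tex
F = 1133.32 cN

1133.32 cN


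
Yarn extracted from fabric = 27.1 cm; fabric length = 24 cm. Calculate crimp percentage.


Formula: Crimp% = ((L_yarn - L_fabric) / L_fabric) * 100
Step 1: Extension = 27.1 - 24 = 3.1 cm
Step 2: Crimp% = (3.1 / 24) * 100
Step 3: Crimp% = 0.129167 * 100 = 12.9167% ≈ 12.9%

12.9%


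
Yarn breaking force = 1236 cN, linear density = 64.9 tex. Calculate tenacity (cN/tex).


Formula: Tenacity = Breaking force / Linear density
Tenacity = 1236 cN / 64.9 tex
Tenacity = 19.04 cN/tex

19.04 cN/tex


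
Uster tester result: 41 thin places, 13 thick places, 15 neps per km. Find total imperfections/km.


Formula: Total = thin places + thick places + neps
Total = 41 + 13 + 15
Total = 69 imperfections/km

69 imperfections/km


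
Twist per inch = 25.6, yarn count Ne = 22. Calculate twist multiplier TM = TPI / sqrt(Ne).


Formula: TM = TPI / sqrt(Ne)
Step 1: sqrt(Ne) = sqrt(22) = 4.6904
Step 2: TM = 25.6 / 4.6904 = 5.46

5.46 TM


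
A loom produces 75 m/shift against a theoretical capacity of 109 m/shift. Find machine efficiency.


Formula: Efficiency% = (Actual output / Theoretical output) * 100
Efficiency% = (75 / 109) * 100
Efficiency% = 0.688073 * 100 = 68.8073% ≈ 68.8%

68.8%


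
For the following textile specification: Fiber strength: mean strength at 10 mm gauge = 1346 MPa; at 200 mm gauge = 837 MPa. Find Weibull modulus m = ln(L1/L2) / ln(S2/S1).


Formula: m = ln(L1/L2) / ln(S2/S1)
Step 1: ln(L1/L2) = ln(10/200) = -2.99573
Step 2: S2/S1 = 837/1346 = 0.62184
Step 3: ln(S2/S1) = ln(0.62184) = -0.47507
Step 4: m = -2.99573 / -0.47507 = 6.31

6.31 (Weibull m)


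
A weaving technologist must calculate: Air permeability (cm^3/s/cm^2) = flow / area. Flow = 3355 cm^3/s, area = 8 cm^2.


Formula: Air Permeability = Airflow / Test Area
AP = 3355 cm^3/s / 8 cm^2
AP = 419.4 cm^3/s/cm^2

419.4 cm^3/s/cm^2


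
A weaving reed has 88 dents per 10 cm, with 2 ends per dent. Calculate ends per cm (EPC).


Formula: EPC = (dents per 10 cm * ends per dent) / 10
Step 1: Total ends per 10 cm = 88 * 2 = 176
Step 2: EPC = 176 / 10 = 17.6 ends/cm

17.6 ends/cm


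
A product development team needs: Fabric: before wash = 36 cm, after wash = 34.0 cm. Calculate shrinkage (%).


Formula: Shrinkage% = ((L_before - L_after) / L_before) * 100
Step 1: Shrinkage = 36 - 34.0 = 2.0 cm
Step 2: Shrinkage% = (2.0 / 36) * 100
Step 3: Shrinkage% = 0.055556 * 100 = 5.5556% ≈ 5.6%

5.6%


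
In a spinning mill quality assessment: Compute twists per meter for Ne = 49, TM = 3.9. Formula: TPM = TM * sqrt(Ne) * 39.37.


Formula: TPM = TM * sqrt(Ne) * 39.37
Step 1: sqrt(Ne) = sqrt(49) = 7
Step 2: TM * sqrt(Ne) = 3.9 * 7 = 27.3
Step 3: TPM = 27.3 * 39.37 = 1075 twists/m

1075 twists/m


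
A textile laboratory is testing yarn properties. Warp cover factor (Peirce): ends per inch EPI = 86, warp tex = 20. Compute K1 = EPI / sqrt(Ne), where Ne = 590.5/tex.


Formula: K1 = EPI / sqrt(Ne), with Ne = 590.5 / tex_warp
Step 1: Ne = 590.5 / 20 = 29.525
Step 2: sqrt(Ne) = sqrt(29.525) = 5.4337
Step 3: K1 = 86 / 5.4337 = 15.8

15.8


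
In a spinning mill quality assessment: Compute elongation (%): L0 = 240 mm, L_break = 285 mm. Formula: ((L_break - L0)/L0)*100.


Formula: Elongation (%) = ((L_break - L0) / L0) * 100
Step 1: Extension = 285 - 240 = 45 mm
Step 2: Elongation = (45 / 240) * 100
Step 3: Elongation = 0.1875 * 100 = 18.75% ≈ 18.8%

18.8%


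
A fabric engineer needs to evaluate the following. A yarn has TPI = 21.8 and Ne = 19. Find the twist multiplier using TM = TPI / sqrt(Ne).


Formula: TM = TPI / sqrt(Ne)
Step 1: sqrt(Ne) = sqrt(19) = 4.3589
Step 2: TM = 21.8 / 4.3589 = 5.00

5.00 TM


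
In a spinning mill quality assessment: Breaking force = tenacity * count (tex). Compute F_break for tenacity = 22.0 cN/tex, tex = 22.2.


Formula: Breaking force = Tenacity * Linear density
F = 22.0 cN/tex * 22.2 tex
F = 488.40 cN

488.40 cN


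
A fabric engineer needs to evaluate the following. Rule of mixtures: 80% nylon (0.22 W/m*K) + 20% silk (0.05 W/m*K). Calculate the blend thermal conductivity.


Formula: Blend property = (fraction_A * property_A) + (fraction_B * property_B)
Step 1: Contribution A = 80/100 * 0.22 W/m*K = 0.176 W/m*K
Step 2: Contribution B = 20/100 * 0.05 W/m*K = 0.01 W/m*K
Step 3: Blend thermal conductivity = 0.176 + 0.01 = 0.186 W/m*K

0.186 W/m*K


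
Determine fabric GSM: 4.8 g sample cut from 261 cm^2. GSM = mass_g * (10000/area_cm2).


Formula: GSM = mass_g / area_m2
Step 1: Convert area: 261 cm^2 = 261 / 10000 = 0.0261 m^2
Step 2: GSM = 4.8 g / 0.0261 m^2 = 183.9 g/m^2

183.9 g/m^2


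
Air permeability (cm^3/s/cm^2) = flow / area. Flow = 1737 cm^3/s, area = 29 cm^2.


Formula: Air Permeability = Airflow / Test Area
AP = 1737 cm^3/s / 29 cm^2
AP = 59.9 cm^3/s/cm^2

59.9 cm^3/s/cm^2


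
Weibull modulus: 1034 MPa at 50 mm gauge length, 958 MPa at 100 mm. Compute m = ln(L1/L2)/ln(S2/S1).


Formula: m = ln(L1/L2) / ln(S2/S1)
Step 1: ln(L1/L2) = ln(50/100) = -0.69315
Step 2: S2/S1 = 958/1034 = 0.9265
Step 3: ln(S2/S1) = ln(0.9265) = -0.07634
Step 4: m = -0.69315 / -0.07634 = 9.08

9.08 (Weibull m)


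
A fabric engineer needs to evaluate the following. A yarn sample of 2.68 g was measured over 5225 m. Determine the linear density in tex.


Formula: Tex = (mass_g / length_m) * 1000
Substituting: Tex = (2.68 / 5225) * 1000
Intermediate: 2.68 / 5225 = 0.00051292 g/m
Tex = 0.00051292 * 1000 = 0.51 tex

0.51 tex


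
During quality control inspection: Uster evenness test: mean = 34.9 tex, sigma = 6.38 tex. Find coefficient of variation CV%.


Formula: CV% = (standard deviation / mean) * 100
Step 1: Ratio = 6.38 / 34.9 = 0.182808
Step 2: CV% = 0.182808 * 100 = 18.2808% ≈ 18.3%

18.3%


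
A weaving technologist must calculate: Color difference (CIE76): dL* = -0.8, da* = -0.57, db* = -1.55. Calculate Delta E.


Formula: Delta E = sqrt(dL*^2 + da*^2 + db*^2)
Step 1: dL*^2 = (-0.8)^2 = 0.64
Step 2: da*^2 = (-0.57)^2 = 0.3249
Step 3: db*^2 = (-1.55)^2 = 2.4025
Step 4: Sum = 0.64 + 0.3249 + 2.4025 = 3.3674
Step 5: Delta E = sqrt(3.3674) = 1.84

1.84 Delta E


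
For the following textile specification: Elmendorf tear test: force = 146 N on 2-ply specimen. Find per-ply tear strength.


Formula: Per-ply strength = Total force / Number of plies
Per-ply = 146 N / 2
Per-ply = 73 N

73 N


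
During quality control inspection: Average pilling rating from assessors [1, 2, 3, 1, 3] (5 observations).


Formula: Mean = sum / count
Sum = 1 + 2 + 3 + 1 + 3 = 10
Mean = 10 / 5 = 2.0

2.0


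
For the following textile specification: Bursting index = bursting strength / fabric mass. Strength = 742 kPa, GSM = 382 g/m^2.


Formula: Bursting Index = Bursting Strength / Fabric GSM
BI = 742 kPa / 382 g/m^2
BI = 1.942 kPa/(g/m^2)

1.942 kPa/(g/m^2)


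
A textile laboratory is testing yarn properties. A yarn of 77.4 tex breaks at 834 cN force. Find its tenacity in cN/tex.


Formula: Tenacity = Breaking force / Linear density
Tenacity = 834 cN / 77.4 tex
Tenacity = 10.78 cN/tex

10.78 cN/tex


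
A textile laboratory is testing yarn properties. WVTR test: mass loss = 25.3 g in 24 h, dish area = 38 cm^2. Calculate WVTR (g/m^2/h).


Formula: WVTR = mass_loss / (area * time)
Step 1: Convert area: 38 cm^2 = 0.0038 m^2
Step 2: WVTR = 25.3 g / (0.0038 m^2 * 24 h)
Step 3: WVTR = 25.3 / 0.0912 = 277.4 g/m^2/h

277.4 g/m^2/h


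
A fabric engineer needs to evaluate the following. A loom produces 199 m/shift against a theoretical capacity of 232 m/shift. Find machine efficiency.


Formula: Efficiency% = (Actual output / Theoretical output) * 100
Efficiency% = (199 / 232) * 100
Efficiency% = 0.857759 * 100 = 85.7759% ≈ 85.8%

85.8%


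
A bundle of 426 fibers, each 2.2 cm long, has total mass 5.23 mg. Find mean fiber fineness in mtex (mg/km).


Formula: fineness (mtex) = mass (mg) / total length (km) = (mass_mg / total_length_m) * 1000
Step 1: Convert fiber length: 2.2 cm = 0.022 m
Step 2: Total fiber length = 426 * 0.022 = 9.372 m
Step 3: Linear density = 5.23 mg / 9.372 m = 0.5580 mg/m
Step 4: fineness = 0.5580 * 1000 = 558.0 mtex

558.0 mtex


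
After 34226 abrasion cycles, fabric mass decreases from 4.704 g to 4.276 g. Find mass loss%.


Formula: Mass loss% = ((m_before - m_after) / m_before) * 100
Step 1: Mass loss = 4.704 - 4.276 = 0.428 g
Step 2: Ratio = 0.428 / 4.704 = 0.0909864
Step 3: Mass loss% = 0.0909864 * 100 = 9.09864% ≈ 9.10%

9.10%


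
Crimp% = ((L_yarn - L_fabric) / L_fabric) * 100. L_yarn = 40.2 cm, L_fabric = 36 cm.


Formula: Crimp% = ((L_yarn - L_fabric) / L_fabric) * 100
Step 1: Extension = 40.2 - 36 = 4.2 cm
Step 2: Crimp% = (4.2 / 36) * 100
Step 3: Crimp% = 0.116667 * 100 = 11.6667% ≈ 11.7%

11.7%


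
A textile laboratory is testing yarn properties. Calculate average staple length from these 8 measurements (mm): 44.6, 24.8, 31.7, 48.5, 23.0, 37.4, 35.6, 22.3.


Formula: Mean = sum of lengths / count
Sum = 44.6 + 24.8 + 31.7 + 48.5 + 23.0 + 37.4 + 35.6 + 22.3
Sum = 267.9 mm
Mean = 267.9 / 8 = 33.49 mm

33.49 mm


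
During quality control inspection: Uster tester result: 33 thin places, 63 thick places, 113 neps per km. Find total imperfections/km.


Formula: Total = thin places + thick places + neps
Total = 33 + 63 + 113
Total = 209 imperfections/km

209 imperfections/km


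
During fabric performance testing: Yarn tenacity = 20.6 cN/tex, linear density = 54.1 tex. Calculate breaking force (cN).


Formula: Breaking force = Tenacity * Linear density
F = 20.6 cN/tex * 54.1 tex
F = 1114.46 cN

1114.46 cN


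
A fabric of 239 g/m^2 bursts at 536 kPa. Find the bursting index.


Formula: Bursting Index = Bursting Strength / Fabric GSM
BI = 536 kPa / 239 g/m^2
BI = 2.243 kPa/(g/m^2)

2.243 kPa/(g/m^2)


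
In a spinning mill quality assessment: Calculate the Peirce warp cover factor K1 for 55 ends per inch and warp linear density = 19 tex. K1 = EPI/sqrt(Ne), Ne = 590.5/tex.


Formula: K1 = EPI / sqrt(Ne), with Ne = 590.5 / tex_warp
Step 1: Ne = 590.5 / 19 = 31.079
Step 2: sqrt(Ne) = sqrt(31.079) = 5.5749
Step 3: K1 = 55 / 5.5749 = 9.9

9.9


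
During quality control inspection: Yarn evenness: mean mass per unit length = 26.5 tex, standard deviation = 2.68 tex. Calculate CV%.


Formula: CV% = (standard deviation / mean) * 100
Step 1: Ratio = 2.68 / 26.5 = 0.101132
Step 2: CV% = 0.101132 * 100 = 10.1132% ≈ 10.1%

10.1%


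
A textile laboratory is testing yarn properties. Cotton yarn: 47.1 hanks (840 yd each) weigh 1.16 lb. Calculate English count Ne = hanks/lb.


Formula: Ne = hanks / mass_lb
Substituting: Ne = 47.1 / 1.16
Ne = 40.6

40.6 Ne


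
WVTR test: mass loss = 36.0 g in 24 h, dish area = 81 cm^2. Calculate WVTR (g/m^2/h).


Formula: WVTR = mass_loss / (area * time)
Step 1: Convert area: 81 cm^2 = 0.0081 m^2
Step 2: WVTR = 36.0 g / (0.0081 m^2 * 24 h)
Step 3: WVTR = 36.0 / 0.1944 = 185.2 g/m^2/h

185.2 g/m^2/h


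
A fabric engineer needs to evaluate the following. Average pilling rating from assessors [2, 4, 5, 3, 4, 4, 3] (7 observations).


Formula: Mean = sum / count
Sum = 2 + 4 + 5 + 3 + 4 + 4 + 3 = 25
Mean = 25 / 7 = 3.6

3.6


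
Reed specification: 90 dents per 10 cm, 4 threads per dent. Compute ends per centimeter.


Formula: EPC = (dents per 10 cm * ends per dent) / 10
Step 1: Total ends per 10 cm = 90 * 4 = 360
Step 2: EPC = 360 / 10 = 36.0 ends/cm

36.0 ends/cm


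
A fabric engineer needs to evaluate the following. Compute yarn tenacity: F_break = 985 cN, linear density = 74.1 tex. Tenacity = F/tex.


Formula: Tenacity = Breaking force / Linear density
Tenacity = 985 cN / 74.1 tex
Tenacity = 13.29 cN/tex

13.29 cN/tex


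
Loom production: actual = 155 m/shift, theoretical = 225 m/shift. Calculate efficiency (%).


Formula: Efficiency% = (Actual output / Theoretical output) * 100
Efficiency% = (155 / 225) * 100
Efficiency% = 0.688889 * 100 = 68.8889% ≈ 68.9%

68.9%


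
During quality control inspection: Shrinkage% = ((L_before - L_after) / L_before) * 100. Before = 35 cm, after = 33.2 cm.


Formula: Shrinkage% = ((L_before - L_after) / L_before) * 100
Step 1: Shrinkage = 35 - 33.2 = 1.8 cm
Step 2: Shrinkage% = (1.8 / 35) * 100
Step 3: Shrinkage% = 0.051429 * 100 = 5.1429% ≈ 5.1%

5.1%


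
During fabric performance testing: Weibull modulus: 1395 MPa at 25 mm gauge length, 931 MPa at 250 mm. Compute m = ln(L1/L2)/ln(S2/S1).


Formula: m = ln(L1/L2) / ln(S2/S1)
Step 1: ln(L1/L2) = ln(25/250) = -2.30259
Step 2: S2/S1 = 931/1395 = 0.66738
Step 3: ln(S2/S1) = ln(0.66738) = -0.40440
Step 4: m = -2.30259 / -0.40440 = 5.69

5.69 (Weibull m)


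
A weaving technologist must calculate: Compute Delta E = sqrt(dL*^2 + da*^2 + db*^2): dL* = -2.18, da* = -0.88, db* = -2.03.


Formula: Delta E = sqrt(dL*^2 + da*^2 + db*^2)
Step 1: dL*^2 = (-2.18)^2 = 4.7524
Step 2: da*^2 = (-0.88)^2 = 0.7744
Step 3: db*^2 = (-2.03)^2 = 4.1209
Step 4: Sum = 4.7524 + 0.7744 + 4.1209 = 9.6477
Step 5: Delta E = sqrt(9.6477) = 3.11

3.11 Delta E


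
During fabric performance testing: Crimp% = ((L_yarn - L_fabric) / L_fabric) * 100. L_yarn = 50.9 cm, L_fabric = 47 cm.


Formula: Crimp% = ((L_yarn - L_fabric) / L_fabric) * 100
Step 1: Extension = 50.9 - 47 = 3.9 cm
Step 2: Crimp% = (3.9 / 47) * 100
Step 3: Crimp% = 0.082979 * 100 = 8.2979% ≈ 8.3%

8.3%


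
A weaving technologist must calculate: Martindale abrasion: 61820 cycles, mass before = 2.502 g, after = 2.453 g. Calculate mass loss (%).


Formula: Mass loss% = ((m_before - m_after) / m_before) * 100
Step 1: Mass loss = 2.502 - 2.453 = 0.049 g
Step 2: Ratio = 0.049 / 2.502 = 0.0195843
Step 3: Mass loss% = 0.0195843 * 100 = 1.95843% ≈ 1.96%

1.96%


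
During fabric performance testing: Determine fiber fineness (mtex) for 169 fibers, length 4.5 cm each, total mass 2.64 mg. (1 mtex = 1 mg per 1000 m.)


Formula: fineness (mtex) = mass (mg) / total length (km) = (mass_mg / total_length_m) * 1000
Step 1: Convert fiber length: 4.5 cm = 0.045 m
Step 2: Total fiber length = 169 * 0.045 = 7.605 m
Step 3: Linear density = 2.64 mg / 7.605 m = 0.3471 mg/m
Step 4: fineness = 0.3471 * 1000 = 347.1 mtex

347.1 mtex


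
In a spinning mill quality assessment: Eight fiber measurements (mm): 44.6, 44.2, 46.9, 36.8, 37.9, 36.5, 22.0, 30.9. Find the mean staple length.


Formula: Mean = sum of lengths / count
Sum = 44.6 + 44.2 + 46.9 + 36.8 + 37.9 + 36.5 + 22.0 + 30.9
Sum = 299.8 mm
Mean = 299.8 / 8 = 37.48 mm

37.48 mm


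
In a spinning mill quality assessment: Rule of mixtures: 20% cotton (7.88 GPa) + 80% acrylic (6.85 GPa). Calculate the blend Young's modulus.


Formula: Blend property = (fraction_A * property_A) + (fraction_B * property_B)
Step 1: Contribution A = 20/100 * 7.88 GPa = 1.576 GPa
Step 2: Contribution B = 80/100 * 6.85 GPa = 5.48 GPa
Step 3: Blend Young's modulus = 1.576 + 5.48 = 7.056 GPa

7.056 GPa


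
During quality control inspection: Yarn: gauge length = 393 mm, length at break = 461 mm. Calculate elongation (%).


Formula: Elongation (%) = ((L_break - L0) / L0) * 100
Step 1: Extension = 461 - 393 = 68 mm
Step 2: Elongation = (68 / 393) * 100
Step 3: Elongation = 0.173028 * 100 = 17.3028% ≈ 17.3%

17.3%


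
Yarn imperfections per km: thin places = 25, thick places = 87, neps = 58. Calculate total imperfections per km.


Formula: Total = thin places + thick places + neps
Total = 25 + 87 + 58
Total = 170 imperfections/km

170 imperfections/km


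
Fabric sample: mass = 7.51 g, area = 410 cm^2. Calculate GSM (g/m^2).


Formula: GSM = mass_g / area_m2
Step 1: Convert area: 410 cm^2 = 410 / 10000 = 0.041 m^2
Step 2: GSM = 7.51 g / 0.041 m^2 = 183.2 g/m^2

183.2 g/m^2


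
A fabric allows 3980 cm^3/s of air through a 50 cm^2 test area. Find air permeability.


Formula: Air Permeability = Airflow / Test Area
AP = 3980 cm^3/s / 50 cm^2
AP = 79.6 cm^3/s/cm^2

79.6 cm^3/s/cm^2


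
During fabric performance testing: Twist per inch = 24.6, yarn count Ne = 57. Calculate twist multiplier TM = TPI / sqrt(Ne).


Formula: TM = TPI / sqrt(Ne)
Step 1: sqrt(Ne) = sqrt(57) = 7.5498
Step 2: TM = 24.6 / 7.5498 = 3.26

3.26 TM


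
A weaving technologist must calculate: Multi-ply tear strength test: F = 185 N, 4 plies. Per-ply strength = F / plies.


Formula: Per-ply strength = Total force / Number of plies
Per-ply = 185 N / 4
Per-ply = 46.25 N

46.25 N


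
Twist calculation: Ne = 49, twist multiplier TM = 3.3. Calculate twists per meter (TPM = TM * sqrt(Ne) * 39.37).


Formula: TPM = TM * sqrt(Ne) * 39.37
Step 1: sqrt(Ne) = sqrt(49) = 7
Step 2: TM * sqrt(Ne) = 3.3 * 7 = 23.1
Step 3: TPM = 23.1 * 39.37 = 909 twists/m

909 twists/m


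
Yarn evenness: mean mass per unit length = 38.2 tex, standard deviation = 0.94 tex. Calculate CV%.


Formula: CV% = (standard deviation / mean) * 100
Step 1: Ratio = 0.94 / 38.2 = 0.024607
Step 2: CV% = 0.024607 * 100 = 2.4607% ≈ 2.5%

2.5%


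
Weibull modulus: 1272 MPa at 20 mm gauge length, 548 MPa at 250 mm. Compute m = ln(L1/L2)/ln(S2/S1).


Formula: m = ln(L1/L2) / ln(S2/S1)
Step 1: ln(L1/L2) = ln(20/250) = -2.52573
Step 2: S2/S1 = 548/1272 = 0.43082
Step 3: ln(S2/S1) = ln(0.43082) = -0.84206
Step 4: m = -2.52573 / -0.84206 = 3.00

3.00 (Weibull m)


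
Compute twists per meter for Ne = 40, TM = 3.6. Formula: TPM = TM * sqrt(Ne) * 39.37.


Formula: TPM = TM * sqrt(Ne) * 39.37
Step 1: sqrt(Ne) = sqrt(40) = 6.3246
Step 2: TM * sqrt(Ne) = 3.6 * 6.3246 = 22.7686
Step 3: TPM = 22.7686 * 39.37 = 896 twists/m

896 twists/m


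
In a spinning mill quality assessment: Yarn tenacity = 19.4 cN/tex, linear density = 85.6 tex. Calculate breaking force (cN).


Formula: Breaking force = Tenacity * Linear density
F = 19.4 cN/tex * 85.6 tex
F = 1660.64 cN

1660.64 cN


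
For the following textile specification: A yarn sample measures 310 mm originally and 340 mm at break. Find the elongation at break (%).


Formula: Elongation (%) = ((L_break - L0) / L0) * 100
Step 1: Extension = 340 - 310 = 30 mm
Step 2: Elongation = (30 / 310) * 100
Step 3: Elongation = 0.096774 * 100 = 9.6774% ≈ 9.7%

9.7%


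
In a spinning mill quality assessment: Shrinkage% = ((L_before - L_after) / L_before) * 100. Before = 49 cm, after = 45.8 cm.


Formula: Shrinkage% = ((L_before - L_after) / L_before) * 100
Step 1: Shrinkage = 49 - 45.8 = 3.2 cm
Step 2: Shrinkage% = (3.2 / 49) * 100
Step 3: Shrinkage% = 0.065306 * 100 = 6.5306% ≈ 6.5%

6.5%


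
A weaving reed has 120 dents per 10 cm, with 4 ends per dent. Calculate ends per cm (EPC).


Formula: EPC = (dents per 10 cm * ends per dent) / 10
Step 1: Total ends per 10 cm = 120 * 4 = 480
Step 2: EPC = 480 / 10 = 48.0 ends/cm

48.0 ends/cm


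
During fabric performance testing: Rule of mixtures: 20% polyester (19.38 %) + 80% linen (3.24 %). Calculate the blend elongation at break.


Formula: Blend property = (fraction_A * property_A) + (fraction_B * property_B)
Step 1: Contribution A = 20/100 * 19.38 % = 3.876 %
Step 2: Contribution B = 80/100 * 3.24 % = 2.592 %
Step 3: Blend elongation at break = 3.876 + 2.592 = 6.468 %

6.468 %


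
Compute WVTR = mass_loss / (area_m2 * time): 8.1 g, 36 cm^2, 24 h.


Formula: WVTR = mass_loss / (area * time)
Step 1: Convert area: 36 cm^2 = 0.0036 m^2
Step 2: WVTR = 8.1 g / (0.0036 m^2 * 24 h)
Step 3: WVTR = 8.1 / 0.0864 = 93.8 g/m^2/h

93.8 g/m^2/h


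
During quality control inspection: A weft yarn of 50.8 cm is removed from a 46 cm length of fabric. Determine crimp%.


Formula: Crimp% = ((L_yarn - L_fabric) / L_fabric) * 100
Step 1: Extension = 50.8 - 46 = 4.8 cm
Step 2: Crimp% = (4.8 / 46) * 100
Step 3: Crimp% = 0.104348 * 100 = 10.4348% ≈ 10.4%

10.4%


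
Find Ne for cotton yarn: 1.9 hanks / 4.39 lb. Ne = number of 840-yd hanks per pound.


Formula: Ne = hanks / mass_lb
Substituting: Ne = 1.9 / 4.39
Ne = 0.4

0.4 Ne


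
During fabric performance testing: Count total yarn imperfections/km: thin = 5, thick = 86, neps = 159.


Formula: Total = thin places + thick places + neps
Total = 5 + 86 + 159
Total = 250 imperfections/km

250 imperfections/km


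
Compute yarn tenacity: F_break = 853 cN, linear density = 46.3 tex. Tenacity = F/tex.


Formula: Tenacity = Breaking force / Linear density
Tenacity = 853 cN / 46.3 tex
Tenacity = 18.42 cN/tex

18.42 cN/tex


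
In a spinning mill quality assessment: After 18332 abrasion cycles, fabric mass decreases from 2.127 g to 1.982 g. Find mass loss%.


Formula: Mass loss% = ((m_before - m_after) / m_before) * 100
Step 1: Mass loss = 2.127 - 1.982 = 0.145 g
Step 2: Ratio = 0.145 / 2.127 = 0.0681711
Step 3: Mass loss% = 0.0681711 * 100 = 6.81711% ≈ 6.82%

6.82%


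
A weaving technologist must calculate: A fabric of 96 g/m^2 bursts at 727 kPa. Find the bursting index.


Formula: Bursting Index = Bursting Strength / Fabric GSM
BI = 727 kPa / 96 g/m^2
BI = 7.573 kPa/(g/m^2)

7.573 kPa/(g/m^2)


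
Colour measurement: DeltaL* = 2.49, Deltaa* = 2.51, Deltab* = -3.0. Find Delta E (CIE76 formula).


Formula: Delta E = sqrt(dL*^2 + da*^2 + db*^2)
Step 1: dL*^2 = 2.49^2 = 6.2001
Step 2: da*^2 = 2.51^2 = 6.3001
Step 3: db*^2 = (-3.0)^2 = 9.0
Step 4: Sum = 6.2001 + 6.3001 + 9.0 = 21.5002
Step 5: Delta E = sqrt(21.5002) = 4.64

4.64 Delta E


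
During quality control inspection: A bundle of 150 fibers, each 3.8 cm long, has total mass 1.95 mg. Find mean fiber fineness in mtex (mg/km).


Formula: fineness (mtex) = mass (mg) / total length (km) = (mass_mg / total_length_m) * 1000
Step 1: Convert fiber length: 3.8 cm = 0.038 m
Step 2: Total fiber length = 150 * 0.038 = 5.7 m
Step 3: Linear density = 1.95 mg / 5.7 m = 0.3421 mg/m
Step 4: fineness = 0.3421 * 1000 = 342.1 mtex

342.1 mtex


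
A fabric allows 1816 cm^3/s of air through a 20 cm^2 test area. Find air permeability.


Formula: Air Permeability = Airflow / Test Area
AP = 1816 cm^3/s / 20 cm^2
AP = 90.8 cm^3/s/cm^2

90.8 cm^3/s/cm^2


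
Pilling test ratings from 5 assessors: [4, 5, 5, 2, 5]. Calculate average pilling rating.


Formula: Mean = sum / count
Sum = 4 + 5 + 5 + 2 + 5 = 21
Mean = 21 / 5 = 4.2

4.2


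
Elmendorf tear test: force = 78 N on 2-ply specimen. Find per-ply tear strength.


Formula: Per-ply strength = Total force / Number of plies
Per-ply = 78 N / 2
Per-ply = 39 N

39 N


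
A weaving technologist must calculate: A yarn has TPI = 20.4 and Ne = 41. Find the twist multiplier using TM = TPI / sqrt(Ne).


Formula: TM = TPI / sqrt(Ne)
Step 1: sqrt(Ne) = sqrt(41) = 6.4031
Step 2: TM = 20.4 / 6.4031 = 3.19

3.19 TM


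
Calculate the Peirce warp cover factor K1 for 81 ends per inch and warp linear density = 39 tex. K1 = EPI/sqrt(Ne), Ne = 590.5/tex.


Formula: K1 = EPI / sqrt(Ne), with Ne = 590.5 / tex_warp
Step 1: Ne = 590.5 / 39 = 15.141
Step 2: sqrt(Ne) = sqrt(15.141) = 3.8911
Step 3: K1 = 81 / 3.8911 = 20.8

20.8


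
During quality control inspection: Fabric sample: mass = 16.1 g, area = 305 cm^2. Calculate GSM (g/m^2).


Formula: GSM = mass_g / area_m2
Step 1: Convert area: 305 cm^2 = 305 / 10000 = 0.0305 m^2
Step 2: GSM = 16.1 g / 0.0305 m^2 = 527.9 g/m^2

527.9 g/m^2


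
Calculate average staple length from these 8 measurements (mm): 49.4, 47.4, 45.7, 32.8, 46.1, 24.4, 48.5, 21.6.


Formula: Mean = sum of lengths / count
Sum = 49.4 + 47.4 + 45.7 + 32.8 + 46.1 + 24.4 + 48.5 + 21.6
Sum = 315.9 mm
Mean = 315.9 / 8 = 39.49 mm

39.49 mm


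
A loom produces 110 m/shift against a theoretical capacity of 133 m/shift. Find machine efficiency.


Formula: Efficiency% = (Actual output / Theoretical output) * 100
Efficiency% = (110 / 133) * 100
Efficiency% = 0.827068 * 100 = 82.7068% ≈ 82.7%

82.7%


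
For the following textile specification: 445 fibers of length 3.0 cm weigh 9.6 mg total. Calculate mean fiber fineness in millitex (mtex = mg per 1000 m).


Formula: fineness (mtex) = mass (mg) / total length (km) = (mass_mg / total_length_m) * 1000
Step 1: Convert fiber length: 3.0 cm = 0.03 m
Step 2: Total fiber length = 445 * 0.03 = 13.35 m
Step 3: Linear density = 9.6 mg / 13.35 m = 0.7191 mg/m
Step 4: fineness = 0.7191 * 1000 = 719.1 mtex

719.1 mtex


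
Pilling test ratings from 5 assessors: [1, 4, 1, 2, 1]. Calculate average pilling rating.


Formula: Mean = sum / count
Sum = 1 + 4 + 1 + 2 + 1 = 9
Mean = 9 / 5 = 1.8

1.8


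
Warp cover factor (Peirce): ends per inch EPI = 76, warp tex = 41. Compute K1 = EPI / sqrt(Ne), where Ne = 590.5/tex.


Formula: K1 = EPI / sqrt(Ne), with Ne = 590.5 / tex_warp
Step 1: Ne = 590.5 / 41 = 14.402
Step 2: sqrt(Ne) = sqrt(14.402) = 3.795
Step 3: K1 = 76 / 3.795 = 20.0

20.0


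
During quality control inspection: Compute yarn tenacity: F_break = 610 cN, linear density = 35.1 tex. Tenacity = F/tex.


Formula: Tenacity = Breaking force / Linear density
Tenacity = 610 cN / 35.1 tex
Tenacity = 17.38 cN/tex

17.38 cN/tex


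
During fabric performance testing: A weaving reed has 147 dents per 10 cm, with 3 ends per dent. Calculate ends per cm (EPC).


Formula: EPC = (dents per 10 cm * ends per dent) / 10
Step 1: Total ends per 10 cm = 147 * 3 = 441
Step 2: EPC = 441 / 10 = 44.1 ends/cm

44.1 ends/cm


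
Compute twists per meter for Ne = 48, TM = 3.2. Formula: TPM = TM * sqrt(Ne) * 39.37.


Formula: TPM = TM * sqrt(Ne) * 39.37
Step 1: sqrt(Ne) = sqrt(48) = 6.9282
Step 2: TM * sqrt(Ne) = 3.2 * 6.9282 = 22.1702
Step 3: TPM = 22.1702 * 39.37 = 873 twists/m

873 twists/m


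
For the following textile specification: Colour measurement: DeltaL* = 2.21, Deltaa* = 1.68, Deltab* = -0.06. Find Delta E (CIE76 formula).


Formula: Delta E = sqrt(dL*^2 + da*^2 + db*^2)
Step 1: dL*^2 = 2.21^2 = 4.8841
Step 2: da*^2 = 1.68^2 = 2.8224
Step 3: db*^2 = (-0.06)^2 = 0.0036
Step 4: Sum = 4.8841 + 2.8224 + 0.0036 = 7.7101
Step 5: Delta E = sqrt(7.7101) = 2.78

2.78 Delta E


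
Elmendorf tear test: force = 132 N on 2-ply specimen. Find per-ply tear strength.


Formula: Per-ply strength = Total force / Number of plies
Per-ply = 132 N / 2
Per-ply = 66 N

66 N


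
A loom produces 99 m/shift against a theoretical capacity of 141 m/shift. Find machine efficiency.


Formula: Efficiency% = (Actual output / Theoretical output) * 100
Efficiency% = (99 / 141) * 100
Efficiency% = 0.702128 * 100 = 70.2128% ≈ 70.2%

70.2%


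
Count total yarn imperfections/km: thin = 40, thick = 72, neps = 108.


Formula: Total = thin places + thick places + neps
Total = 40 + 72 + 108
Total = 220 imperfections/km

220 imperfections/km


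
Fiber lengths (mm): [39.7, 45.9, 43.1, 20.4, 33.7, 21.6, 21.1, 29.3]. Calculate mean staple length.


Formula: Mean = sum of lengths / count
Sum = 39.7 + 45.9 + 43.1 + 20.4 + 33.7 + 21.6 + 21.1 + 29.3
Sum = 254.8 mm
Mean = 254.8 / 8 = 31.85 mm

31.85 mm
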